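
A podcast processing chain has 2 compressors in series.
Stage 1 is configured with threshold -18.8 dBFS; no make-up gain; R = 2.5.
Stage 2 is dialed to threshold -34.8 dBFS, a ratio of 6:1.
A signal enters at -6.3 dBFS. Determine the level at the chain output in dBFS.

-31.3 dBFS

Stage 1: -6.3 dBFS is 12.5 dB over -18.8 dBFS; at 2.5:1 that becomes 5 dB over, giving -13.8 dBFS.
Stage 2: 21 dB above -34.8 dBFS, reduced 6:1 to 3.5 dB above → -31.3 dBFS.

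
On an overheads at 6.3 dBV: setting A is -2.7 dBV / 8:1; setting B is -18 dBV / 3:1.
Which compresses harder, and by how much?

A: 9 dB over, compressed to 1.125 dB over, so 7.875 dB of GR.
B: 24.3 dB over, compressed to 8.1 dB over, so 16.2 dB of GR.
Difference: 8.325 dB in favour of B.

B, by 8.325 dB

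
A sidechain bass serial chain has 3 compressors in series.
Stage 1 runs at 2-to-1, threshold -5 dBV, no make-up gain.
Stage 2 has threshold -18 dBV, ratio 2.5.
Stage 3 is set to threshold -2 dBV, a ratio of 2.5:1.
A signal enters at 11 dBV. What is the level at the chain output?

-9.6 dBV

Stage 1: overshoot 16 dB → 16/2 = 8 dB → 3 dBV.
Stage 2: overshoot 21 dB → 21/2.5 = 8.4 dB → -9.6 dBV.
Stage 3: -9.6 dBV ≤ -2 dBV, so stage 3 doesn't engage; output -9.6 dBV.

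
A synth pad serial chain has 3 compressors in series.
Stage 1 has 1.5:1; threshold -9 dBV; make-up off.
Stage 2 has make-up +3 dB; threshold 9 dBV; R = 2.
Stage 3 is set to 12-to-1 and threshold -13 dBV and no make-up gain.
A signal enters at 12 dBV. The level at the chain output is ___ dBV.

Stage 1: 21 dB above -9 dBV, reduced 1.5:1 to 14 dB above → 5 dBV.
Stage 2: 5 dBV ≤ 9 dBV, so stage 2 doesn't engage; make-up brings it to 8 dBV.
Stage 3: 21 dB above -13 dBV, reduced 12:1 to 1.75 dB above → -11.25 dBV.

-11.25 dBV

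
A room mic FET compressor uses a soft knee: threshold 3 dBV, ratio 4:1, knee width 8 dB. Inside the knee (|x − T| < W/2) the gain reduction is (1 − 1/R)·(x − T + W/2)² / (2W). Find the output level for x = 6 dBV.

3.703125 dBV

x − T + W/2 = 6 − 3 + 4 = 7.
GR = (1 − 1/4) × 7² / 16 = 0.75 × 49 / 16 = 2.296875 dB.
Output = 6 − 2.296875 = 3.703125 dBV.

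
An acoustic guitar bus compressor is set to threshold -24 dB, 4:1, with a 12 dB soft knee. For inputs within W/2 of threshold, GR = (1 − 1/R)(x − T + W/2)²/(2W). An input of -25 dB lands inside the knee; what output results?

x − T + W/2 = -25 − (-24) + 6 = 5.
GR = (1 − 1/4) × 5² / 24 = 0.75 × 25 / 24 = 0.78125 dB.
Output = -25 − 0.78125 = -25.78125 dB.

-25.78125 dB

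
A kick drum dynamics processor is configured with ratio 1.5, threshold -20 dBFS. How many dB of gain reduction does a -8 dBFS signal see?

-8 dBFS exceeds the threshold by 12 dB.
After 1.5:1 compression the overshoot becomes 12/1.5 = 8 dB.
So the signal is attenuated by 12 − 8 = 4 dB.

4 dB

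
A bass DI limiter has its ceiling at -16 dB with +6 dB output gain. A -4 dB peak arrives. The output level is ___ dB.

A brickwall limiter is an ∞:1 compressor: any input above the ceiling is clamped to -16 dB.
Output gain then adds 6 dB: -16 + 6 = -10 dB.

-10 dB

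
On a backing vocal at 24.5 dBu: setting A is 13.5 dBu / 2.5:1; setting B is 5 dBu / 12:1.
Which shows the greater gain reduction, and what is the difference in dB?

B, by 11.275 dB

A: GR = 11 − 11/2.5 = 6.6 dB.
B: GR = 19.5 − 19.5/12 = 17.875 dB.
Difference: 11.275 dB in favour of B.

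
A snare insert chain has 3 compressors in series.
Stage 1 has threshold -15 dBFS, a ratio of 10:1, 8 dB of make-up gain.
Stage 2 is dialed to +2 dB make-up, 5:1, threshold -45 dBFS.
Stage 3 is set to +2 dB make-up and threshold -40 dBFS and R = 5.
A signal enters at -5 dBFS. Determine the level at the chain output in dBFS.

Stage 1: 10 dB above -15 dBFS, reduced 10:1 to 1 dB above → -14 dBFS; +8 dB make-up → -6 dBFS.
Stage 2: 39 dB above -45 dBFS, reduced 5:1 to 7.8 dB above → -37.2 dBFS; +2 dB make-up → -35.2 dBFS.
Stage 3: -35.2 dBFS is 4.8 dB over -40 dBFS; at 5:1 that becomes 0.96 dB over, giving -39.04 dBFS; +2 dB make-up → -37.04 dBFS.

-37.04 dBFS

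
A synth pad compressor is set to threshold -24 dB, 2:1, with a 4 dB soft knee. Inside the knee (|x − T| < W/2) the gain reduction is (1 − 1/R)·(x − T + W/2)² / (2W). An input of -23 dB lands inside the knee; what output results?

-23.5625 dB

x − T + W/2 = -23 − (-24) + 2 = 3.
GR = (1 − 1/2) × 3² / 8 = 0.5 × 9 / 8 = 0.5625 dB.
Output = -23 − 0.5625 = -23.5625 dB.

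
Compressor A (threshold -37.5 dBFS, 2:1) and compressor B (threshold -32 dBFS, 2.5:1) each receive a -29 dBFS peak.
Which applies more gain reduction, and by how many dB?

A: 8.5 dB over, compressed to 4.25 dB over, so 4.25 dB of GR.
B: 3 dB over, compressed to 1.2 dB over, so 1.8 dB of GR.
A applies 2.45 dB more gain reduction.

A, by 2.45 dB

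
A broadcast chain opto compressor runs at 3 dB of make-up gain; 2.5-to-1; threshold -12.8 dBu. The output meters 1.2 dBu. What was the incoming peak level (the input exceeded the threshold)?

14.7 dBu

Remove make-up: 1.2 − 3 = -1.8 dBu.
Post-compression overshoot = -1.8 − (-12.8) = 11 dB.
Before 2.5:1 compression the overshoot was 11 × 2.5 = 27.5 dB, so input = -12.8 + 27.5 = 14.7 dBu.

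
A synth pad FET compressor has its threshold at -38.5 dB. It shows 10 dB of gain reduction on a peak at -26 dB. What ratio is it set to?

5:1

Input overshoot = -26 − (-38.5) = 12.5 dB.
Output overshoot = 12.5 − 10 = 2.5 dB.
Ratio = input overshoot / output overshoot = 12.5 / 2.5 = 5.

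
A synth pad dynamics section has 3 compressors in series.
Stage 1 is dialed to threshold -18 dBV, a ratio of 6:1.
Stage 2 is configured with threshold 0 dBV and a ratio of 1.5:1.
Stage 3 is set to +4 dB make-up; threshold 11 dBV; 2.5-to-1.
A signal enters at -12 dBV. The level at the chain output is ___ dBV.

-13 dBV

Stage 1: 6 dB above -18 dBV, reduced 6:1 to 1 dB above → -17 dBV.
Stage 2: -17 dBV ≤ 0 dBV, so stage 2 doesn't engage; output -17 dBV.
Stage 3: below threshold (-17 ≤ 11); passes unchanged; make-up brings it to -13 dBV.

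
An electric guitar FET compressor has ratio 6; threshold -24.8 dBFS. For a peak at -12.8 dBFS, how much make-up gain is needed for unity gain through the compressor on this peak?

The peak compresses to -24.8 + 12/6 = -22.8 dBFS.
To reach -12.8 dBFS requires -12.8 − (-22.8) = 10 dB of make-up.

10 dB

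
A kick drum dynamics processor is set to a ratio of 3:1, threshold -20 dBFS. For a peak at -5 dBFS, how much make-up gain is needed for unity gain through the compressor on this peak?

Without make-up, output = threshold + overshoot/3 = -20 + 5 = -15 dBFS.
Gap to target: 10 dB.

10 dB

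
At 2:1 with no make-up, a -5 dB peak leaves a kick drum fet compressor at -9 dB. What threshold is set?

-13 dB

Let T be the threshold. Output overshoot = (input overshoot)/R, so -9 − T = (-5 − T)/2.
2·(-9 − T) = -5 − T → 1·T = -18 − (-5) = -13.
T = -13/1 = -13 dB.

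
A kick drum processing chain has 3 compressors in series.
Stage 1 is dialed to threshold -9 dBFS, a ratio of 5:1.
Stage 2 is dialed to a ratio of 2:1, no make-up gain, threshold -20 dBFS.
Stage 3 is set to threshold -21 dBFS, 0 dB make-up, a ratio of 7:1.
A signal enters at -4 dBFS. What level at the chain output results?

-20 dBFS

Stage 1: overshoot 5 dB → 5/5 = 1 dB → -8 dBFS.
Stage 2: -8 dBFS is 12 dB over -20 dBFS; at 2:1 that becomes 6 dB over, giving -14 dBFS.
Stage 3: 7 dB above -21 dBFS, reduced 7:1 to 1 dB above → -20 dBFS.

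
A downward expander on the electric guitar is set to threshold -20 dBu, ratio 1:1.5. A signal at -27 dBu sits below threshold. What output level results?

Below threshold, a 1:1.5 expander applies gain = (1.5−1)×(T − x) of attenuation.
(1.5−1) × 7 = 3.5 dB, so output = -27 − 3.5 = -30.5 dBu.

-30.5 dBu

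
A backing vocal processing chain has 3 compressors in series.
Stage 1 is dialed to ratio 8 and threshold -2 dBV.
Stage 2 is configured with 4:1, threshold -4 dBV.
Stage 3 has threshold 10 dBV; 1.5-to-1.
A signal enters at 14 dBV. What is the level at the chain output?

-3 dBV

Stage 1: overshoot 16 dB → 16/8 = 2 dB → 0 dBV.
Stage 2: 0 dBV is 4 dB over -4 dBV; at 4:1 that becomes 1 dB over, giving -3 dBV.
Stage 3: -3 dBV is at or below the 10 dBV threshold — no compression; output -3 dBV.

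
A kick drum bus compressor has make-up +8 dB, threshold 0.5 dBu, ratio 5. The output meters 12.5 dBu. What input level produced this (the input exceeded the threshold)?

Remove make-up: 12.5 − 8 = 4.5 dBu.
The compressed level sits 4.5 − 0.5 = 4 dB over threshold.
Before 5:1 compression the overshoot was 4 × 5 = 20 dB, so input = 0.5 + 20 = 20.5 dBu.

20.5 dBu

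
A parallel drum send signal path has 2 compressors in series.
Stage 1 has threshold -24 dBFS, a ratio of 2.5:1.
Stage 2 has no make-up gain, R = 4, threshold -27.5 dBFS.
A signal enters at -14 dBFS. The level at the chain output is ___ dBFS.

-25.625 dBFS

Stage 1: overshoot 10 dB → 10/2.5 = 4 dB → -20 dBFS.
Stage 2: overshoot 7.5 dB → 7.5/4 = 1.875 dB → -25.625 dBFS.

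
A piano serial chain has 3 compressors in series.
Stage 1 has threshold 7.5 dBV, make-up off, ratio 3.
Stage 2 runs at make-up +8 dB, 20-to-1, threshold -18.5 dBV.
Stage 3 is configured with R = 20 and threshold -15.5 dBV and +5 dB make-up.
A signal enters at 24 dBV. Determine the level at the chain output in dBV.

Stage 1: overshoot 16.5 dB → 16.5/3 = 5.5 dB → 13 dBV.
Stage 2: 31.5 dB above -18.5 dBV, reduced 20:1 to 1.575 dB above → -16.925 dBV; +8 dB make-up → -8.925 dBV.
Stage 3: overshoot 6.575 dB → 6.575/20 = 0.32875 dB → -15.17125 dBV; +5 dB make-up → -10.17125 dBV.

-10.17125 dBV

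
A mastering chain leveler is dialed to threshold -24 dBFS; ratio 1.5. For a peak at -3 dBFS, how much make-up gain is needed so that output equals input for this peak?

Overshoot 21 dB → 21/1.5 = 14 dB after compression, so the compressed level is -24 + 14 = -10 dBFS.
Make-up = target − compressed = -3 − (-10) = 7 dB.

7 dB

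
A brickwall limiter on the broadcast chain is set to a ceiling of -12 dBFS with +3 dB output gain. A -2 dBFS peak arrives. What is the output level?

-9 dBFS

A brickwall limiter is an ∞:1 compressor: any input above the ceiling is clamped to -12 dBFS.
Output gain then adds 3 dB: -12 + 3 = -9 dBFS.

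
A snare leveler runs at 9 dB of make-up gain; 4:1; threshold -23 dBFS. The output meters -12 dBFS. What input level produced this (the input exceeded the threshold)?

Before make-up, the level was -12 − 9 = -21 dBFS.
The compressed level sits -21 − (-23) = 2 dB over threshold.
Input overshoot = R × output overshoot = 8 dB → input = -23 + 8 = -15 dBFS.

-15 dBFS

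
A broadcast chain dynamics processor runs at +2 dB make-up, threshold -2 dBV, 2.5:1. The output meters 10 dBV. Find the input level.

23 dBV

Before make-up, the level was 10 − 2 = 8 dBV.
The compressed level sits 8 − (-2) = 10 dB over threshold.
Input overshoot = R × output overshoot = 25 dB → input = -2 + 25 = 23 dBV.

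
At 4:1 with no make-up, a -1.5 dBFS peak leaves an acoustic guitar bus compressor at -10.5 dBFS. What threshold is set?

Let T be the threshold. Output overshoot = (input overshoot)/R, so -10.5 − T = (-1.5 − T)/4.
4·(-10.5 − T) = -1.5 − T → 3·T = -42 − (-1.5) = -40.5.
T = -40.5/3 = -13.5 dBFS.

-13.5 dBFS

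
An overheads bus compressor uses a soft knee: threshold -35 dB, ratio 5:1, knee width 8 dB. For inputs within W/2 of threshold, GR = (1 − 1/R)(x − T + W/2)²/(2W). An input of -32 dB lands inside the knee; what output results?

x − T + W/2 = -32 − (-35) + 4 = 7.
GR = (1 − 1/5) × 7² / 16 = 0.8 × 49 / 16 = 2.45 dB.
Output = -32 − 2.45 = -34.45 dB.

-34.45 dB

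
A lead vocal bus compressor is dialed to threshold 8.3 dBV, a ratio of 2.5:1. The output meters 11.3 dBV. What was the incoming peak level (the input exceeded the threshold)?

The compressed level sits 11.3 − 8.3 = 3 dB over threshold.
Input overshoot = R × output overshoot = 7.5 dB → input = 8.3 + 7.5 = 15.8 dBV.

15.8 dBV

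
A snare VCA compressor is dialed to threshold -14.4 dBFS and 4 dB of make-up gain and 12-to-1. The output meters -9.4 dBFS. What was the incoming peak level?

-2.4 dBFS

Stripping the +4 dB make-up gives -13.4 dBFS at the gain stage.
The compressed level sits -13.4 − (-14.4) = 1 dB over threshold.
Before 12:1 compression the overshoot was 1 × 12 = 12 dB, so input = -14.4 + 12 = -2.4 dBFS.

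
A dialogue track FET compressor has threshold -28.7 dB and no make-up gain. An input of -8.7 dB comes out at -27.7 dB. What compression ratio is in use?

20:1

Input overshoot = -8.7 − (-28.7) = 20 dB; output overshoot = -27.7 − (-28.7) = 1 dB.
Ratio = 20 / 1 = 20.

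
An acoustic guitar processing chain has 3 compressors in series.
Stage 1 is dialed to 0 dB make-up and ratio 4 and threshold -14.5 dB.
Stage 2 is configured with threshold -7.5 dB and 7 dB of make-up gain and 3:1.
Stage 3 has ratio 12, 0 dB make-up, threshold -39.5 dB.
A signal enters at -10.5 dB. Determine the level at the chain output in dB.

Stage 1: overshoot 4 dB → 4/4 = 1 dB → -13.5 dB.
Stage 2: below threshold (-13.5 ≤ -7.5); passes unchanged; make-up brings it to -6.5 dB.
Stage 3: overshoot 33 dB → 33/12 = 2.75 dB → -36.75 dB.

-36.75 dB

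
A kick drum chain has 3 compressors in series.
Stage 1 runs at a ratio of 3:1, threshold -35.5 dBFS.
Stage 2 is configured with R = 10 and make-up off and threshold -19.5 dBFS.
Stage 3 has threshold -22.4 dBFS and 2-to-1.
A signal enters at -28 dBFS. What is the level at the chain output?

-33 dBFS

Stage 1: -28 dBFS is 7.5 dB over -35.5 dBFS; at 3:1 that becomes 2.5 dB over, giving -33 dBFS.
Stage 2: -33 dBFS is at or below the -19.5 dBFS threshold — no compression; output -33 dBFS.
Stage 3: -33 dBFS ≤ -22.4 dBFS, so stage 3 doesn't engage; output -33 dBFS.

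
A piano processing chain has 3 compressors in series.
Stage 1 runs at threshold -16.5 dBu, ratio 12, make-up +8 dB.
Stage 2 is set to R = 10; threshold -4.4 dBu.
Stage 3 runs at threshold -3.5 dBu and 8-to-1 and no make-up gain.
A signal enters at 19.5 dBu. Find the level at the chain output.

Stage 1: 19.5 dBu is 36 dB over -16.5 dBu; at 12:1 that becomes 3 dB over, giving -13.5 dBu; +8 dB make-up → -5.5 dBu.
Stage 2: -5.5 dBu ≤ -4.4 dBu, so stage 2 doesn't engage; output -5.5 dBu.
Stage 3: below threshold (-5.5 ≤ -3.5); passes unchanged; output -5.5 dBu.

-5.5 dBu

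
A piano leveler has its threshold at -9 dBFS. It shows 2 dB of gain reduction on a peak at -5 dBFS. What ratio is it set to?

2:1

Input overshoot = -5 − (-9) = 4 dB.
Output overshoot = 4 − 2 = 2 dB.
Ratio = input overshoot / output overshoot = 4 / 2 = 2.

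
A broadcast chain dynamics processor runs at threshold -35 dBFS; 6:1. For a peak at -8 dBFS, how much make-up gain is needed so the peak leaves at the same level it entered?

Without make-up, output = threshold + overshoot/6 = -35 + 4.5 = -30.5 dBFS.
Gap to target: 22.5 dB.

22.5 dB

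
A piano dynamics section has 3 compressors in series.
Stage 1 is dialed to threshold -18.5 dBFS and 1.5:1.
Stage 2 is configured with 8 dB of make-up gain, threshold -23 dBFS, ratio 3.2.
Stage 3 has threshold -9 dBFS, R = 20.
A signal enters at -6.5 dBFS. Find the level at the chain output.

-11.09375 dBFS

Stage 1: -6.5 dBFS is 12 dB over -18.5 dBFS; at 1.5:1 that becomes 8 dB over, giving -10.5 dBFS.
Stage 2: 12.5 dB above -23 dBFS, reduced 3.2:1 to 3.90625 dB above → -19.09375 dBFS; +8 dB make-up → -11.09375 dBFS.
Stage 3: -11.09375 dBFS ≤ -9 dBFS, so stage 3 doesn't engage; output -11.09375 dBFS.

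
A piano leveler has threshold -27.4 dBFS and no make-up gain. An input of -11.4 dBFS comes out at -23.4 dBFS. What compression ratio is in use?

4:1

Input overshoot = -11.4 − (-27.4) = 16 dB; output overshoot = -23.4 − (-27.4) = 4 dB.
Ratio = 16 / 4 = 4.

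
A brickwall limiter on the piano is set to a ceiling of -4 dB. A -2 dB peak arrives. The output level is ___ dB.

The limiter clamps the peak to its -4 dB ceiling.

-4 dB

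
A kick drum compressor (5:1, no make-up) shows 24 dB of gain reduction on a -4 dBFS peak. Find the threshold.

-34 dBFS

Gain reduction = -4 − (-28) = 24 dB; output overshoot = GR / (R − 1) = 24 / 4 = 6 dB.
Threshold = output − output overshoot = -28 − 6 = -34 dBFS.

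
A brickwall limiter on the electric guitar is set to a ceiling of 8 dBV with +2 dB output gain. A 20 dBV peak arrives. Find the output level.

10 dBV

A brickwall limiter is an ∞:1 compressor: any input above the ceiling is clamped to 8 dBV.
Output gain then adds 2 dB: 8 + 2 = 10 dBV.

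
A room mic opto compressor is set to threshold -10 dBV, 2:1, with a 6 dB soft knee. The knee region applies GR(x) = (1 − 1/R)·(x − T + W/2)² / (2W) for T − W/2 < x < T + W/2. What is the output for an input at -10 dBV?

x − T + W/2 = -10 − (-10) + 3 = 3.
GR = (1 − 1/2) × 3² / 12 = 0.5 × 9 / 12 = 0.375 dB.
Output = -10 − 0.375 = -10.375 dBV.

-10.375 dBV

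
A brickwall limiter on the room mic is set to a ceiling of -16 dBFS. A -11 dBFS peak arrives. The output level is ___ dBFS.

The limiter clamps the peak to its -16 dBFS ceiling.

-16 dBFS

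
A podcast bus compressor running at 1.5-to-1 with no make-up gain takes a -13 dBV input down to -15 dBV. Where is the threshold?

-19 dBV

Input is 6 dB above T (since output overshoot × R = input overshoot: (-15 − T)·1.5 = -13 − T gives T = -19 dBV).
Check: -19 + (-13 − (-19))/1.5 = -19 + 4 = -15 dBV. ✓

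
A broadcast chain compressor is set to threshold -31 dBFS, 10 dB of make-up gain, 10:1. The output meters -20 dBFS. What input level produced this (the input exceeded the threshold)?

Before make-up, the level was -20 − 10 = -30 dBFS.
That's 1 dB above the -31 dBFS threshold.
Before 10:1 compression the overshoot was 1 × 10 = 10 dB, so input = -31 + 10 = -21 dBFS.

-21 dBFS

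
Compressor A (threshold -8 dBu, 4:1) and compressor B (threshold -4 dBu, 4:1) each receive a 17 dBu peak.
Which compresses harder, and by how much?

A, by 3 dB

A: 25 dB over, compressed to 6.25 dB over, so 18.75 dB of GR.
B: 21 dB over, compressed to 5.25 dB over, so 15.75 dB of GR.
A reduces 3 dB more.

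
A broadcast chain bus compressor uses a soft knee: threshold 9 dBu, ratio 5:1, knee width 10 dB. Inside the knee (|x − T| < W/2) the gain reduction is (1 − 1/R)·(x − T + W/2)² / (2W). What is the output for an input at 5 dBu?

x − T + W/2 = 5 − 9 + 5 = 1.
GR = (1 − 1/5) × 1² / 20 = 0.8 × 1 / 20 = 0.04 dB.
Output = 5 − 0.04 = 4.96 dBu.

4.96 dBu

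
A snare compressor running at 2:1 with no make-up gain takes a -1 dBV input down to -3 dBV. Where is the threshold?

-5 dBV

Let T be the threshold. Output overshoot = (input overshoot)/R, so -3 − T = (-1 − T)/2.
2·(-3 − T) = -1 − T → 1·T = -6 − (-1) = -5.
T = -5/1 = -5 dBV.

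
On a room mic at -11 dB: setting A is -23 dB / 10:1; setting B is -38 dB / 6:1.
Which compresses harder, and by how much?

A: GR = 12 − 12/10 = 10.8 dB.
B: GR = 27 − 27/6 = 22.5 dB.
B reduces 11.7 dB more.

B, by 11.7 dB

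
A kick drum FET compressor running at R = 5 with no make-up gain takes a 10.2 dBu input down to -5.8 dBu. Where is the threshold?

Let T be the threshold. Output overshoot = (input overshoot)/R, so -5.8 − T = (10.2 − T)/5.
5·(-5.8 − T) = 10.2 − T → 4·T = -29 − 10.2 = -39.2.
T = -39.2/4 = -9.8 dBu.

-9.8 dBu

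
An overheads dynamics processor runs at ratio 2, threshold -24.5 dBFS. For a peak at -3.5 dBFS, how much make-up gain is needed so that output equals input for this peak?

10.5 dB

Overshoot 21 dB → 21/2 = 10.5 dB after compression, so the compressed level is -24.5 + 10.5 = -14 dBFS.
Make-up = target − compressed = -3.5 − (-14) = 10.5 dB.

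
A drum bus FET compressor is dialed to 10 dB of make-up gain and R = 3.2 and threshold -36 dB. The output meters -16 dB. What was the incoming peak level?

Before make-up, the level was -16 − 10 = -26 dB.
The compressed level sits -26 − (-36) = 10 dB over threshold.
Undo the ratio: input overshoot = 10 × 3.2 = 32 dB, giving input = -4 dB.

-4 dB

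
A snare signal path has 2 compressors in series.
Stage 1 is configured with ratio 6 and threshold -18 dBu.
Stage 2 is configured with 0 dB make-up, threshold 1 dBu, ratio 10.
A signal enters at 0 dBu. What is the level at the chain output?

Stage 1: overshoot 18 dB → 18/6 = 3 dB → -15 dBu.
Stage 2: -15 dBu ≤ 1 dBu, so stage 2 doesn't engage; output -15 dBu.

-15 dBu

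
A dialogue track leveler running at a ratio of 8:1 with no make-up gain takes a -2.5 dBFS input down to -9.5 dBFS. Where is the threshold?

Gain reduction = -2.5 − (-9.5) = 7 dB; output overshoot = GR / (R − 1) = 7 / 7 = 1 dB.
Threshold = output − output overshoot = -9.5 − 1 = -10.5 dBFS.

-10.5 dBFS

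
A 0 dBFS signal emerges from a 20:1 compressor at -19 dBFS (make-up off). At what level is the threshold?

-20 dBFS

Gain reduction = 0 − (-19) = 19 dB; output overshoot = GR / (R − 1) = 19 / 19 = 1 dB.
Threshold = output − output overshoot = -19 − 1 = -20 dBFS.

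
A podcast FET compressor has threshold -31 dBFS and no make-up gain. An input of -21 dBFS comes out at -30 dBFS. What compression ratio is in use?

Input overshoot = -21 − (-31) = 10 dB; output overshoot = -30 − (-31) = 1 dB.
Ratio = 10 / 1 = 10.

10:1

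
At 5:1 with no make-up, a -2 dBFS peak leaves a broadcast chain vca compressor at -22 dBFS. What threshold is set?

-27 dBFS

Let T be the threshold. Output overshoot = (input overshoot)/R, so -22 − T = (-2 − T)/5.
5·(-22 − T) = -2 − T → 4·T = -110 − (-2) = -108.
T = -108/4 = -27 dBFS.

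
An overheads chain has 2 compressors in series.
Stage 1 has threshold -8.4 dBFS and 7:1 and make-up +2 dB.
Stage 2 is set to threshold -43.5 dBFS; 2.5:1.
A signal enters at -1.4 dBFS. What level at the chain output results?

Stage 1: 7 dB above -8.4 dBFS, reduced 7:1 to 1 dB above → -7.4 dBFS; +2 dB make-up → -5.4 dBFS.
Stage 2: 38.1 dB above -43.5 dBFS, reduced 2.5:1 to 15.24 dB above → -28.26 dBFS.

-28.26 dBFS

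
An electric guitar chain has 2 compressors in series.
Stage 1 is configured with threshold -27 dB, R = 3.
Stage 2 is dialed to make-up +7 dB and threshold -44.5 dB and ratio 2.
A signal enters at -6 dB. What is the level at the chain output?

Stage 1: -6 dB is 21 dB over -27 dB; at 3:1 that becomes 7 dB over, giving -20 dB.
Stage 2: 24.5 dB above -44.5 dB, reduced 2:1 to 12.25 dB above → -32.25 dB; +7 dB make-up → -25.25 dB.

-25.25 dB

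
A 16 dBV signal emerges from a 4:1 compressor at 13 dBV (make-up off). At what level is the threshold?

12 dBV

Gain reduction = 16 − 13 = 3 dB; output overshoot = GR / (R − 1) = 3 / 3 = 1 dB.
Threshold = output − output overshoot = 13 − 1 = 12 dBV.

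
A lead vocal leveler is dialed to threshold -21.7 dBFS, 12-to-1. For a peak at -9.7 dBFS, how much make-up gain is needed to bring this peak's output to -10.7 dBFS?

The peak compresses to -21.7 + 12/12 = -20.7 dBFS.
To reach -10.7 dBFS requires -10.7 − (-20.7) = 10 dB of make-up.

10 dB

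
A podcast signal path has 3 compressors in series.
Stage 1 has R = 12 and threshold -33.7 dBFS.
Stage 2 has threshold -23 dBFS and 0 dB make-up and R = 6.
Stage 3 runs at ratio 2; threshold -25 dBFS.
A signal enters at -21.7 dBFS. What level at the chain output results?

Stage 1: -21.7 dBFS is 12 dB over -33.7 dBFS; at 12:1 that becomes 1 dB over, giving -32.7 dBFS.
Stage 2: -32.7 dBFS ≤ -23 dBFS, so stage 2 doesn't engage; output -32.7 dBFS.
Stage 3: -32.7 dBFS is at or below the -25 dBFS threshold — no compression; output -32.7 dBFS.

-32.7 dBFS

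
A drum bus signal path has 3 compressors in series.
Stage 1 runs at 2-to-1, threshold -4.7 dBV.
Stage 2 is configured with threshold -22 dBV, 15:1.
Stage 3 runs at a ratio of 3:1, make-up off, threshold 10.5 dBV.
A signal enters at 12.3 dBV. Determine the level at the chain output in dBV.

Stage 1: 17 dB above -4.7 dBV, reduced 2:1 to 8.5 dB above → 3.8 dBV.
Stage 2: overshoot 25.8 dB → 25.8/15 = 1.72 dB → -20.28 dBV.
Stage 3: -20.28 dBV is at or below the 10.5 dBV threshold — no compression; output -20.28 dBV.

-20.28 dBV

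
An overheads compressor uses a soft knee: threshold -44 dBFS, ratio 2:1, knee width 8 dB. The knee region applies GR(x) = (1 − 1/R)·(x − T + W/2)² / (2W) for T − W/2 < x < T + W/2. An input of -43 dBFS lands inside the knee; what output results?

x − T + W/2 = -43 − (-44) + 4 = 5.
GR = (1 − 1/2) × 5² / 16 = 0.5 × 25 / 16 = 0.78125 dB.
Output = -43 − 0.78125 = -43.78125 dBFS.

-43.78125 dBFS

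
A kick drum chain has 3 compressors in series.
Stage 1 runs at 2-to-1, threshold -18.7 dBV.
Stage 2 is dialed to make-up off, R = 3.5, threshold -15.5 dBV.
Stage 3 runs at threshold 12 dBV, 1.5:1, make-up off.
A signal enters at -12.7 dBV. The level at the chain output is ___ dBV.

Stage 1: overshoot 6 dB → 6/2 = 3 dB → -15.7 dBV.
Stage 2: -15.7 dBV is at or below the -15.5 dBV threshold — no compression; output -15.7 dBV.
Stage 3: -15.7 dBV is at or below the 12 dBV threshold — no compression; output -15.7 dBV.

-15.7 dBV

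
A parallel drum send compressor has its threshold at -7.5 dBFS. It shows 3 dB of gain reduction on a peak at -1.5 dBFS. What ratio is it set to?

2:1

Input overshoot = -1.5 − (-7.5) = 6 dB.
Output overshoot = 6 − 3 = 3 dB.
Ratio = input overshoot / output overshoot = 6 / 3 = 2.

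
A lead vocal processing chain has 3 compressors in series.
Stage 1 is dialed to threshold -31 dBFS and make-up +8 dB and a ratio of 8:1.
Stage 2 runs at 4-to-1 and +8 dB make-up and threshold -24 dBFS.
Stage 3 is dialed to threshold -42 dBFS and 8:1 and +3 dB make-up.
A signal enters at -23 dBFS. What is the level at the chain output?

-35.6875 dBFS

Stage 1: overshoot 8 dB → 8/8 = 1 dB → -30 dBFS; +8 dB make-up → -22 dBFS.
Stage 2: overshoot 2 dB → 2/4 = 0.5 dB → -23.5 dBFS; +8 dB make-up → -15.5 dBFS.
Stage 3: overshoot 26.5 dB → 26.5/8 = 3.3125 dB → -38.6875 dBFS; +3 dB make-up → -35.6875 dBFS.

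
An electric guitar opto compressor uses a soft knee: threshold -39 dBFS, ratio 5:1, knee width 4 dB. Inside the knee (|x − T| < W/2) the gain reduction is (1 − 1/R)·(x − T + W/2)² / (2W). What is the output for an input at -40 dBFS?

-40.1 dBFS

x − T + W/2 = -40 − (-39) + 2 = 1.
GR = (1 − 1/5) × 1² / 8 = 0.8 × 1 / 8 = 0.1 dB.
Output = -40 − 0.1 = -40.1 dBFS.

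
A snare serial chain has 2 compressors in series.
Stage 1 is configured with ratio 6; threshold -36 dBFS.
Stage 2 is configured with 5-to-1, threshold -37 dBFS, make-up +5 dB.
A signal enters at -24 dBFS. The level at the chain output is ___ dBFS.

-31.4 dBFS

Stage 1: 12 dB above -36 dBFS, reduced 6:1 to 2 dB above → -34 dBFS.
Stage 2: 3 dB above -37 dBFS, reduced 5:1 to 0.6 dB above → -36.4 dBFS; +5 dB make-up → -31.4 dBFS.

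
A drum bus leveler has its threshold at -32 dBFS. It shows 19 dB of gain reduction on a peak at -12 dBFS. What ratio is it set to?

20:1

Input overshoot = -12 − (-32) = 20 dB.
Output overshoot = 20 − 19 = 1 dB.
Ratio = input overshoot / output overshoot = 20 / 1 = 20.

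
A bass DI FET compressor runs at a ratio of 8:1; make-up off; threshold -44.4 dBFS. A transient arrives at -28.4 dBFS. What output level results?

-42.4 dBFS

-28.4 dBFS sits 16 dB over threshold.
8:1 compression reduces that to 16/8 = 2 dB over.
Output = -44.4 + 2 = -42.4 dBFS.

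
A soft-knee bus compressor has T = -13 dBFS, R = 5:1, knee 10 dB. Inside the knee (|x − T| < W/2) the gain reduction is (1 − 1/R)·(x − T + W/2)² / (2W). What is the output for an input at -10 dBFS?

x − T + W/2 = -10 − (-13) + 5 = 8.
GR = (1 − 1/5) × 8² / 20 = 0.8 × 64 / 20 = 2.56 dB.
Output = -10 − 2.56 = -12.56 dBFS.

-12.56 dBFS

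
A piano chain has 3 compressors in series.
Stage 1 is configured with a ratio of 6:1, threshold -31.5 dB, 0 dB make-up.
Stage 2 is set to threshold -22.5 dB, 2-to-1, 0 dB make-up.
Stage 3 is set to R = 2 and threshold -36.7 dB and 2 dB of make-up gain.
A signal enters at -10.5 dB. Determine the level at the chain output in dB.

-30.35 dB

Stage 1: 21 dB above -31.5 dB, reduced 6:1 to 3.5 dB above → -28 dB.
Stage 2: -28 dB ≤ -22.5 dB, so stage 2 doesn't engage; output -28 dB.
Stage 3: 8.7 dB above -36.7 dB, reduced 2:1 to 4.35 dB above → -32.35 dB; +2 dB make-up → -30.35 dB.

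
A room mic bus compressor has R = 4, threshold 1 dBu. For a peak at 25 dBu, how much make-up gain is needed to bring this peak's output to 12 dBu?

5 dB

The peak compresses to 1 + 24/4 = 7 dBu.
To reach 12 dBu requires 12 − 7 = 5 dB of make-up.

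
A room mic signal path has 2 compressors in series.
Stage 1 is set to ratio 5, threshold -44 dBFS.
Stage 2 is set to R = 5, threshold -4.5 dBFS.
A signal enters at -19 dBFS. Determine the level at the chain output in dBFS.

Stage 1: -19 dBFS is 25 dB over -44 dBFS; at 5:1 that becomes 5 dB over, giving -39 dBFS.
Stage 2: -39 dBFS ≤ -4.5 dBFS, so stage 2 doesn't engage; output -39 dBFS.

-39 dBFS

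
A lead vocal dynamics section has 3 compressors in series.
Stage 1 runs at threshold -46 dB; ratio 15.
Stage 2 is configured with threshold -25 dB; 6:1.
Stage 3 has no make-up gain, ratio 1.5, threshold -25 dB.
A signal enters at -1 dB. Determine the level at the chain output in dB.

-43 dB

Stage 1: -1 dB is 45 dB over -46 dB; at 15:1 that becomes 3 dB over, giving -43 dB.
Stage 2: -43 dB ≤ -25 dB, so stage 2 doesn't engage; output -43 dB.
Stage 3: -43 dB ≤ -25 dB, so stage 3 doesn't engage; output -43 dB.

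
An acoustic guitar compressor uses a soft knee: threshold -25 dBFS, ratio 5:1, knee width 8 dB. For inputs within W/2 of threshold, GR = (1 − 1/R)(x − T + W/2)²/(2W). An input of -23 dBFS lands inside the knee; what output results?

-24.8 dBFS

x − T + W/2 = -23 − (-25) + 4 = 6.
GR = (1 − 1/5) × 6² / 16 = 0.8 × 36 / 16 = 1.8 dB.
Output = -23 − 1.8 = -24.8 dBFS.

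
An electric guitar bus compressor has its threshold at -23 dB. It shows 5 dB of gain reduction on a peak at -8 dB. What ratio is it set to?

Input overshoot = -8 − (-23) = 15 dB.
Output overshoot = 15 − 5 = 10 dB.
Ratio = input overshoot / output overshoot = 15 / 10 = 1.5.

1.5:1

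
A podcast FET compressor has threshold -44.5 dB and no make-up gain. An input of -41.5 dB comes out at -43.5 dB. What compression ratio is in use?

3:1

Input overshoot = -41.5 − (-44.5) = 3 dB; output overshoot = -43.5 − (-44.5) = 1 dB.
Ratio = 3 / 1 = 3.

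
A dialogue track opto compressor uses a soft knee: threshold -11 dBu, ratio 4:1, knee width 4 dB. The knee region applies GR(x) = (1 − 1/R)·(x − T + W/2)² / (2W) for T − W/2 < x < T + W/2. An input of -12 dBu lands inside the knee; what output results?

-12.09375 dBu

x − T + W/2 = -12 − (-11) + 2 = 1.
GR = (1 − 1/4) × 1² / 8 = 0.75 × 1 / 8 = 0.09375 dB.
Output = -12 − 0.09375 = -12.09375 dBu.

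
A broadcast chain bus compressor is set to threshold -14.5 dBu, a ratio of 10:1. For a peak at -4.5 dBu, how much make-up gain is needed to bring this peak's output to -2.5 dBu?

Overshoot 10 dB → 10/10 = 1 dB after compression, so the compressed level is -14.5 + 1 = -13.5 dBu.
Make-up = target − compressed = -2.5 − (-13.5) = 11 dB.

11 dB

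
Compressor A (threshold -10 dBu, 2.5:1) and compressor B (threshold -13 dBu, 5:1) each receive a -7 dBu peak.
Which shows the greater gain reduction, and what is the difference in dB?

B, by 3 dB

A: overshoot 3 dB → output overshoot 1.2 dB → GR 1.8 dB.
B: overshoot 6 dB → output overshoot 1.2 dB → GR 4.8 dB.
B applies 3 dB more gain reduction.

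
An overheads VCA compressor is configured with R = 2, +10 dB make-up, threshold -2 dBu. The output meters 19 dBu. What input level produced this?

20 dBu

Remove make-up: 19 − 10 = 9 dBu.
That's 11 dB above the -2 dBu threshold.
Undo the ratio: input overshoot = 11 × 2 = 22 dB, giving input = 20 dBu.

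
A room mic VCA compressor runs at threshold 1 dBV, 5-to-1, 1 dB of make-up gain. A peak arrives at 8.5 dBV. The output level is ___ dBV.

3.5 dBV

Overshoot: 8.5 − 1 = 7.5 dB.
The 7.5 dB excess becomes 1.5 dB after 5:1 reduction.
Output = 1 + 1.5 = 2.5 dBV; make-up adds 1 dB, giving 3.5 dBV.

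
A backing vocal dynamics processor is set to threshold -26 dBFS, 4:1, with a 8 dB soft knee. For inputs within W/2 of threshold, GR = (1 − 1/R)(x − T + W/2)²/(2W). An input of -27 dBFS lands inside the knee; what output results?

-27.421875 dBFS

x − T + W/2 = -27 − (-26) + 4 = 3.
GR = (1 − 1/4) × 3² / 16 = 0.75 × 9 / 16 = 0.421875 dB.
Output = -27 − 0.421875 = -27.421875 dBFS.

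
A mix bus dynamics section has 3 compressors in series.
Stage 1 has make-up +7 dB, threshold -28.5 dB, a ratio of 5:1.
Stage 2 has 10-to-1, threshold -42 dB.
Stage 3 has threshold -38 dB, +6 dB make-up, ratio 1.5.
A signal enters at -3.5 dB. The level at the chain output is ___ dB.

-33.45 dB

Stage 1: overshoot 25 dB → 25/5 = 5 dB → -23.5 dB; +7 dB make-up → -16.5 dB.
Stage 2: 25.5 dB above -42 dB, reduced 10:1 to 2.55 dB above → -39.45 dB.
Stage 3: below threshold (-39.45 ≤ -38); passes unchanged; make-up brings it to -33.45 dB.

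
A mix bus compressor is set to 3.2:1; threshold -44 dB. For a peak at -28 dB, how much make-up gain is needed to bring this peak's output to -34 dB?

5 dB

Without make-up, output = threshold + overshoot/3.2 = -44 + 5 = -39 dB.
Gap to target: 5 dB.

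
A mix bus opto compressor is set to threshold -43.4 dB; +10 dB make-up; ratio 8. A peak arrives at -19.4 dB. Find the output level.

The input is 24 dB above the -43.4 dB threshold.
8:1 compression reduces that to 24/8 = 3 dB over.
That puts the output at -40.4 dB; make-up adds 10 dB, giving -30.4 dB.

-30.4 dB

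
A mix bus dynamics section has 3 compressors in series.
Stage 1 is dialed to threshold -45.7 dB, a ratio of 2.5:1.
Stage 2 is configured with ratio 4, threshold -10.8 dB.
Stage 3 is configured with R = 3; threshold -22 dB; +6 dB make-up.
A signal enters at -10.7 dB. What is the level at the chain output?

Stage 1: 35 dB above -45.7 dB, reduced 2.5:1 to 14 dB above → -31.7 dB.
Stage 2: -31.7 dB is at or below the -10.8 dB threshold — no compression; output -31.7 dB.
Stage 3: -31.7 dB is at or below the -22 dB threshold — no compression; make-up brings it to -25.7 dB.

-25.7 dB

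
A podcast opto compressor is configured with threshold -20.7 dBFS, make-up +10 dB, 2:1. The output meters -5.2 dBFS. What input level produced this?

Stripping the +10 dB make-up gives -15.2 dBFS at the gain stage.
Post-compression overshoot = -15.2 − (-20.7) = 5.5 dB.
Input overshoot = R × output overshoot = 11 dB → input = -20.7 + 11 = -9.7 dBFS.

-9.7 dBFS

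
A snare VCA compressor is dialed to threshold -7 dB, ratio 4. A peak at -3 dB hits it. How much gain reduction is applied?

-3 dB exceeds the threshold by 4 dB.
A 4:1 ratio leaves 1 dB of that excess.
GR = overshoot in − overshoot out = 4 − 1 = 3 dB.

3 dB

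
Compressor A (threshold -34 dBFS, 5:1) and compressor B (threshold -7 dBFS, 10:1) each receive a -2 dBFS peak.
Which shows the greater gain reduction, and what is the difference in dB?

A: 32 dB over, compressed to 6.4 dB over, so 25.6 dB of GR.
B: 5 dB over, compressed to 0.5 dB over, so 4.5 dB of GR.
A reduces 21.1 dB more.

A, by 21.1 dB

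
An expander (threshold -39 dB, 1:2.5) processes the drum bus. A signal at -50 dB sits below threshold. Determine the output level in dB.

-66.5 dB

Undershoot = (-39) − (-50) = 11 dB.
At 1:2.5, that expands to 27.5 dB under threshold.
Output = -39 − 27.5 = -66.5 dB.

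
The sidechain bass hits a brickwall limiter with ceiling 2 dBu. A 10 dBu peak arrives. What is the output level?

2 dBu

At ∞:1, everything above 2 dBu is held at the ceiling.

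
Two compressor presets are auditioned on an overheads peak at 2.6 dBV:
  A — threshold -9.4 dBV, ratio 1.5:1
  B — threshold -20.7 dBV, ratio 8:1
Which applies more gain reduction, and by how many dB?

A: overshoot 12 dB → output overshoot 8 dB → GR 4 dB.
B: overshoot 23.3 dB → output overshoot 2.9125 dB → GR 20.3875 dB.
Difference: 16.3875 dB in favour of B.

B, by 16.3875 dB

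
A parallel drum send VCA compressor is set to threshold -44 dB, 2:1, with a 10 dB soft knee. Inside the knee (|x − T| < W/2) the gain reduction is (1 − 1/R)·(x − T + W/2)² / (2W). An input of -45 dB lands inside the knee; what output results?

-45.4 dB

x − T + W/2 = -45 − (-44) + 5 = 4.
GR = (1 − 1/2) × 4² / 20 = 0.5 × 16 / 20 = 0.4 dB.
Output = -45 − 0.4 = -45.4 dB.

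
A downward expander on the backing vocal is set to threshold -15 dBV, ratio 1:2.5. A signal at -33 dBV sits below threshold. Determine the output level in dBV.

Undershoot = (-15) − (-33) = 18 dB.
At 1:2.5, that expands to 45 dB under threshold.
Output = -15 − 45 = -60 dBV.

-60 dBV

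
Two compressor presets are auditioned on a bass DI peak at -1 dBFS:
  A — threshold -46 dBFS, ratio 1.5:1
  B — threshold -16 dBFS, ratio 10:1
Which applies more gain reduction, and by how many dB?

A, by 1.5 dB

A: GR = 45 − 45/1.5 = 15 dB.
B: GR = 15 − 15/10 = 13.5 dB.
A applies 1.5 dB more gain reduction.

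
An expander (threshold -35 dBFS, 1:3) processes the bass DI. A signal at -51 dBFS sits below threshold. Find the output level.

The input is 16 dB below the -35 dBFS threshold.
A 1:3 expander multiplies undershoot by 3: 16 × 3 = 48 dB below threshold.
Output = -35 − 48 = -83 dBFS.

-83 dBFS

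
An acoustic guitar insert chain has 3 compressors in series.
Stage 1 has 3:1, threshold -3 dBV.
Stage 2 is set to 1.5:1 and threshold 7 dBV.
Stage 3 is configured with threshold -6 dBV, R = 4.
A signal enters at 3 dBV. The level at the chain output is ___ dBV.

Stage 1: 3 dBV is 6 dB over -3 dBV; at 3:1 that becomes 2 dB over, giving -1 dBV.
Stage 2: -1 dBV ≤ 7 dBV, so stage 2 doesn't engage; output -1 dBV.
Stage 3: 5 dB above -6 dBV, reduced 4:1 to 1.25 dB above → -4.75 dBV.

-4.75 dBV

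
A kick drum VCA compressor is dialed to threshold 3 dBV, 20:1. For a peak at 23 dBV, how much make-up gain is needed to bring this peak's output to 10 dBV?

Without make-up, output = threshold + overshoot/20 = 3 + 1 = 4 dBV.
Gap to target: 6 dB.

6 dB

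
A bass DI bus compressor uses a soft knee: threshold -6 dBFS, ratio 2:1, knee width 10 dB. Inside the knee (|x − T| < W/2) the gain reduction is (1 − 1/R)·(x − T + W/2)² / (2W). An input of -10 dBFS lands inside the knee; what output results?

-10.025 dBFS

x − T + W/2 = -10 − (-6) + 5 = 1.
GR = (1 − 1/2) × 1² / 20 = 0.5 × 1 / 20 = 0.025 dB.
Output = -10 − 0.025 = -10.025 dBFS.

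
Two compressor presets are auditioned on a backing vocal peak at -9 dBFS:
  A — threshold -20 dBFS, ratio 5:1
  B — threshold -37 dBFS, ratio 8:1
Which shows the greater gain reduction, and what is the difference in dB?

B, by 15.7 dB

A: overshoot 11 dB → output overshoot 2.2 dB → GR 8.8 dB.
B: overshoot 28 dB → output overshoot 3.5 dB → GR 24.5 dB.
B applies 15.7 dB more gain reduction.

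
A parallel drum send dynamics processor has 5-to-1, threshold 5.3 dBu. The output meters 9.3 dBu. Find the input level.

25.3 dBu

That's 4 dB above the 5.3 dBu threshold.
Before 5:1 compression the overshoot was 4 × 5 = 20 dB, so input = 5.3 + 20 = 25.3 dBu.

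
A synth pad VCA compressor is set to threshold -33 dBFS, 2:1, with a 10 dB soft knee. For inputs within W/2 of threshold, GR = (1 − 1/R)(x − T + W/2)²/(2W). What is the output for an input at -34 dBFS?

-34.4 dBFS

x − T + W/2 = -34 − (-33) + 5 = 4.
GR = (1 − 1/2) × 4² / 20 = 0.5 × 16 / 20 = 0.4 dB.
Output = -34 − 0.4 = -34.4 dBFS.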